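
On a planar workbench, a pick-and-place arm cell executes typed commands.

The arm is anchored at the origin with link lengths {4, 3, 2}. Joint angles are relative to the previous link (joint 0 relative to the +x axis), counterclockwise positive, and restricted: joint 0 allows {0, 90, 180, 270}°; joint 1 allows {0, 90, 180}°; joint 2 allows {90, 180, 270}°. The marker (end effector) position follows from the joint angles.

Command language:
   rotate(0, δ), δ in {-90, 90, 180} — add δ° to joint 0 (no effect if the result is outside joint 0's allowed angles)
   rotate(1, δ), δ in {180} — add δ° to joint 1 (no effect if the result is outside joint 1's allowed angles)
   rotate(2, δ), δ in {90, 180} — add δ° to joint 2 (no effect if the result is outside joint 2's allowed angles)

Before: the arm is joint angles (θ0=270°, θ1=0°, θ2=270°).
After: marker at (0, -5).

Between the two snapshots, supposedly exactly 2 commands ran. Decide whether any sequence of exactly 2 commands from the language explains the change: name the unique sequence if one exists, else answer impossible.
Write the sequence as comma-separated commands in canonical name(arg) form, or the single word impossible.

rotate(2, 180), rotate(2, 90)

key: order matters: swapping rotate(2, 180) and rotate(2, 90) lands elsewhere
start: joint angles (θ0=270°, θ1=0°, θ2=270°)
[1] after rotate(2, 180): joint angles (θ0=270°, θ1=0°, θ2=90°)
[2] after rotate(2, 90): joint angles (θ0=270°, θ1=0°, θ2=180°)
no other 2-command option fits: unique.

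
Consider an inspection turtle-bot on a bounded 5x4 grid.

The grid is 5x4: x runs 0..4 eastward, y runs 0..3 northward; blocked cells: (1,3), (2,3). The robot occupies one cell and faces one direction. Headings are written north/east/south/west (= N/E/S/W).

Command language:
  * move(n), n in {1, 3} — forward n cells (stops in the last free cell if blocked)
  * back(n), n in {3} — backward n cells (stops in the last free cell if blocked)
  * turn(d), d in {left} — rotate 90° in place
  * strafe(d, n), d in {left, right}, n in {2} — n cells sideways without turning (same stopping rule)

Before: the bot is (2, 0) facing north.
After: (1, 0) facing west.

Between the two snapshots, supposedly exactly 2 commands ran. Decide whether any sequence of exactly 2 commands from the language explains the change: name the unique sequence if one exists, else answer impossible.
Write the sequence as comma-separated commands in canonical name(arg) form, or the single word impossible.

turn(left), move(1)

key: order matters: swapping turn(left) and move(1) lands elsewhere
from: (2, 0) facing north
t=1 turn(left) ⇒ (2, 0) facing west
t=2 move(1) ⇒ (1, 0) facing west
uniquely the one of 36 2-step routes that fits.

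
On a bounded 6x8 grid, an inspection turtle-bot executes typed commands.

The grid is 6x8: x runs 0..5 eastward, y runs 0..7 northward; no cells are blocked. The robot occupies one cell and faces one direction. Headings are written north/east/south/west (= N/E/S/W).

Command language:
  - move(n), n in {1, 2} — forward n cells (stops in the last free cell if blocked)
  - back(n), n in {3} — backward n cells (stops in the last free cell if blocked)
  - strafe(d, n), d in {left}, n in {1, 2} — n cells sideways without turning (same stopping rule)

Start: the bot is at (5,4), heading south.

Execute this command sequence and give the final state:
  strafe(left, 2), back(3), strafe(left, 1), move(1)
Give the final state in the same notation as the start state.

start: at (5,4), heading south
[1] after strafe(left, 2): at (5,4), heading south
[2] after back(3): at (5,7), heading south
[3] after strafe(left, 1): at (5,7), heading south
[4] after move(1): at (5,6), heading south

at (5,6), heading south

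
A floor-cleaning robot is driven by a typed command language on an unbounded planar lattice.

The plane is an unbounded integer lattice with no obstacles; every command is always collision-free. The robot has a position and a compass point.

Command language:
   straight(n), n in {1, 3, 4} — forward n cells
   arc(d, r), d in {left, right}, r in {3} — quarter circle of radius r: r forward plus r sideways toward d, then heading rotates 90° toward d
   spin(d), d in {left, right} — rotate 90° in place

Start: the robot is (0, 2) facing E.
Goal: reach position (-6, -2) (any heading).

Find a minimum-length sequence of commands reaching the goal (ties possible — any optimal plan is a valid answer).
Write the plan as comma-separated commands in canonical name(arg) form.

spin(left), arc(left, 3), arc(left, 3), straight(4)

initial: (0, 2) facing E
[1] after spin(left): (0, 2) facing N
[2] after arc(left, 3): (-3, 5) facing W
[3] after arc(left, 3): (-6, 2) facing S
[4] after straight(4): (-6, -2) facing S
no 3-step plan works, so 4 is optimal.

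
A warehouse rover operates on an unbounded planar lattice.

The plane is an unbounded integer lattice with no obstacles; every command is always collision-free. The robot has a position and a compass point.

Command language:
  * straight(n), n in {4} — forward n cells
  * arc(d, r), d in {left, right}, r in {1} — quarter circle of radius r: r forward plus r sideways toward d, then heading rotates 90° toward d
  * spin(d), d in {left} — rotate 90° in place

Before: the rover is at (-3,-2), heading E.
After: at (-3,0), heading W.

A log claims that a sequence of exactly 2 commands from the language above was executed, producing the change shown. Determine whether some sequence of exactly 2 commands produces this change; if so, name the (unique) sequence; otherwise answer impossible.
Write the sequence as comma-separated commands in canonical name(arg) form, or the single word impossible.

key: position moved to (-3,0) AND the heading swung to W — translation plus rotation needed
t0: at (-3,-2), heading E
step 1 (arc(left, 1)): at (-2,-1), heading N
step 2 (arc(left, 1)): at (-3,0), heading W
all 16 alternatives checked — unique.

arc(left, 1), arc(left, 1)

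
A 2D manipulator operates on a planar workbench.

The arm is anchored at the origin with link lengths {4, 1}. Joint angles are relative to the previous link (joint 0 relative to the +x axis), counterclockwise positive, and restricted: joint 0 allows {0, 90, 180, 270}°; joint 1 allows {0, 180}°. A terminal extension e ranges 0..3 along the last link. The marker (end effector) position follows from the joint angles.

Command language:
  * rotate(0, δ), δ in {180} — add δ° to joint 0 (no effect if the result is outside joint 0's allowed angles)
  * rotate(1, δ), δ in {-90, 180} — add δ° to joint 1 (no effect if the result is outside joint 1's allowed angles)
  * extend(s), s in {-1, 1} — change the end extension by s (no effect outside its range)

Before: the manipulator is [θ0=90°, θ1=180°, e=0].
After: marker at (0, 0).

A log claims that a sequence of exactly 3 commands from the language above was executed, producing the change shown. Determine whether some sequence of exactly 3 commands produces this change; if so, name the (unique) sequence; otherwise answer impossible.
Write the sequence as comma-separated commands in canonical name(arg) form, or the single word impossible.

initial: [θ0=90°, θ1=180°, e=0]
[1] after extend(1): [θ0=90°, θ1=180°, e=1]
[2] after extend(1): [θ0=90°, θ1=180°, e=2]
[3] after extend(1): [θ0=90°, θ1=180°, e=3]
no other 3-command option fits: unique.

extend(1), extend(1), extend(1)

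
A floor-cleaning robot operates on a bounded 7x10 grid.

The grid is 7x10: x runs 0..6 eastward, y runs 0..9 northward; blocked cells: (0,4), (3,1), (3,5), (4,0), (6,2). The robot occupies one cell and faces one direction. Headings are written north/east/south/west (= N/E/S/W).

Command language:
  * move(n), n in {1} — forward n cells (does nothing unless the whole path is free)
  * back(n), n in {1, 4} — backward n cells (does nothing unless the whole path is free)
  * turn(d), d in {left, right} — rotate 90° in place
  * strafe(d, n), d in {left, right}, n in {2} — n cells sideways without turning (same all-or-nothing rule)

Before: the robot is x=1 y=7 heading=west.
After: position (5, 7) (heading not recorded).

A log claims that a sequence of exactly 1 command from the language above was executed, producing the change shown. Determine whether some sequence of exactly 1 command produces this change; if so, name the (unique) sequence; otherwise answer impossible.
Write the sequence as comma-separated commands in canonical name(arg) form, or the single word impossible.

back(4)

t0: x=1 y=7 heading=west
[1] after back(4): x=5 y=7 heading=west
all 7 alternatives checked — unique.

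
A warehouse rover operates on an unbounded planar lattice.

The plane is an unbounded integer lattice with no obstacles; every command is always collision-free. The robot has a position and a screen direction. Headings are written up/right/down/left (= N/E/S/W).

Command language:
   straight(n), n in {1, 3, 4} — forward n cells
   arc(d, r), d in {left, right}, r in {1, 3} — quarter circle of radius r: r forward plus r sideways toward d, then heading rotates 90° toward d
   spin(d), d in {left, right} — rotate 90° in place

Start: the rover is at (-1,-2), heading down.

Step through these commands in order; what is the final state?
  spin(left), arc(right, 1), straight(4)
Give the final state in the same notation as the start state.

at (0,-7), heading down

initial: at (-1,-2), heading down
1. spin(left) → at (-1,-2), heading right
2. arc(right, 1) → at (0,-3), heading down
3. straight(4) → at (0,-7), heading down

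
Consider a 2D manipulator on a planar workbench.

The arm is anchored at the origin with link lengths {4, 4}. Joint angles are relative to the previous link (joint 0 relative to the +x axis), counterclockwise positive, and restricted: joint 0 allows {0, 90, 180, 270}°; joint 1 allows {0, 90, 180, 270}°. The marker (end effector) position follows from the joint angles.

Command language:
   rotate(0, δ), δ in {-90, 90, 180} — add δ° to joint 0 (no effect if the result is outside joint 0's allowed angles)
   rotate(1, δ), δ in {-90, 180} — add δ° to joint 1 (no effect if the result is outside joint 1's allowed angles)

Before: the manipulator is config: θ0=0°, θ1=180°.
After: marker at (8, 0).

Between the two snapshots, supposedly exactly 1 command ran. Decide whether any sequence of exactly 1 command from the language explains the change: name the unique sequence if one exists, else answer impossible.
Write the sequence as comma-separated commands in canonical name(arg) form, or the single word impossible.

rotate(1, 180)

initial: config: θ0=0°, θ1=180°
1. rotate(1, 180) → config: θ0=0°, θ1=0°
all 5 alternatives checked — unique.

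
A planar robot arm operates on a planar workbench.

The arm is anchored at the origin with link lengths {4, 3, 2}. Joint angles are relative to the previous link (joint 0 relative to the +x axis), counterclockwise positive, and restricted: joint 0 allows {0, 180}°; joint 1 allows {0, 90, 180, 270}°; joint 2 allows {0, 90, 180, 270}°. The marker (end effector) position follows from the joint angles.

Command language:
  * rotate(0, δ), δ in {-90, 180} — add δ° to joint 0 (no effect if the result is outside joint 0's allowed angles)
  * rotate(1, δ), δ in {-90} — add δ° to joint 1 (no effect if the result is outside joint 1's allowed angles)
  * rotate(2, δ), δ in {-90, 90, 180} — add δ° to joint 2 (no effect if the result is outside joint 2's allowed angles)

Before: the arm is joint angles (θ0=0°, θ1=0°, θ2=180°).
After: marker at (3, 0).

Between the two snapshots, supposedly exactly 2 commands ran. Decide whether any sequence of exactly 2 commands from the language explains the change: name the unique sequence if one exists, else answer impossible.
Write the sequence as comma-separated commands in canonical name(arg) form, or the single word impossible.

from: joint angles (θ0=0°, θ1=0°, θ2=180°)
step 1 (rotate(1, -90)): joint angles (θ0=0°, θ1=270°, θ2=180°)
step 2 (rotate(1, -90)): joint angles (θ0=0°, θ1=180°, θ2=180°)
no other 2-command option fits: unique.

rotate(1, -90), rotate(1, -90)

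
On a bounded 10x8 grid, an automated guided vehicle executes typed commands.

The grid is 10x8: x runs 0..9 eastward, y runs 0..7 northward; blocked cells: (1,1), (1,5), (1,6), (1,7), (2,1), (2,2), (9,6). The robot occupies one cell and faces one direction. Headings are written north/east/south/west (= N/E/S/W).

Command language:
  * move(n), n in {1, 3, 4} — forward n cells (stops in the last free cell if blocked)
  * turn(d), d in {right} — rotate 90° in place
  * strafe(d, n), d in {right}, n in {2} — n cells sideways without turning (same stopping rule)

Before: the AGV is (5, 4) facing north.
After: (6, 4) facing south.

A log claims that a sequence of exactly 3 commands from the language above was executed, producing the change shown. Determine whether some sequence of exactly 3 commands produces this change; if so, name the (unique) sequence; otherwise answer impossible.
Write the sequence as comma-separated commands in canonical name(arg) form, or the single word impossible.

key: cell and facing (now S) both changed — the 3 commands mix motion and turning
initial: (5, 4) facing north
t=1 turn(right) ⇒ (5, 4) facing east
t=2 move(1) ⇒ (6, 4) facing east
t=3 turn(right) ⇒ (6, 4) facing south
uniquely the one of 125 3-step routes that fits.

turn(right), move(1), turn(right)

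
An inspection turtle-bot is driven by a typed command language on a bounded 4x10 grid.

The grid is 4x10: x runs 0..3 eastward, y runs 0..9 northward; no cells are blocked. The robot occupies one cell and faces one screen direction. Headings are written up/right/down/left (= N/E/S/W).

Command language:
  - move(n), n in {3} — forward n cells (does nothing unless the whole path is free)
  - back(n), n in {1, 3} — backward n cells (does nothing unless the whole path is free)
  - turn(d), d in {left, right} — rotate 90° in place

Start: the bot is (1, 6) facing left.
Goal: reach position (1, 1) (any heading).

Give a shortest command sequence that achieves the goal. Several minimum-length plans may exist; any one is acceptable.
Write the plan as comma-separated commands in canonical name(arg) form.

turn(right), back(1), back(1), back(3)

from: (1, 6) facing left
[1] after turn(right): (1, 6) facing up
[2] after back(1): (1, 5) facing up
[3] after back(1): (1, 4) facing up
[4] after back(3): (1, 1) facing up
no 3-step plan works, so 4 is optimal.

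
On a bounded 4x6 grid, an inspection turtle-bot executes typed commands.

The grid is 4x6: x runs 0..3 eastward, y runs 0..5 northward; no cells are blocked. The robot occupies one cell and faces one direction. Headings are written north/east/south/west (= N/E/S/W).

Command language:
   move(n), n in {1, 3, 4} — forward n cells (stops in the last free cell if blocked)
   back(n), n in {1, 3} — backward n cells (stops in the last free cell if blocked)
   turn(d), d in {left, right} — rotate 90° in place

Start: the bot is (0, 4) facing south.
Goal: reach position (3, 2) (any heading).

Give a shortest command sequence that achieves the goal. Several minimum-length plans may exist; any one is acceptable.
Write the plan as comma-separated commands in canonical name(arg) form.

move(1), move(1), turn(right), back(3)

t0: (0, 4) facing south
1. move(1) → (0, 3) facing south
2. move(1) → (0, 2) facing south
3. turn(right) → (0, 2) facing west
4. back(3) → (3, 2) facing west
shorter routes all fall short; 4 is best.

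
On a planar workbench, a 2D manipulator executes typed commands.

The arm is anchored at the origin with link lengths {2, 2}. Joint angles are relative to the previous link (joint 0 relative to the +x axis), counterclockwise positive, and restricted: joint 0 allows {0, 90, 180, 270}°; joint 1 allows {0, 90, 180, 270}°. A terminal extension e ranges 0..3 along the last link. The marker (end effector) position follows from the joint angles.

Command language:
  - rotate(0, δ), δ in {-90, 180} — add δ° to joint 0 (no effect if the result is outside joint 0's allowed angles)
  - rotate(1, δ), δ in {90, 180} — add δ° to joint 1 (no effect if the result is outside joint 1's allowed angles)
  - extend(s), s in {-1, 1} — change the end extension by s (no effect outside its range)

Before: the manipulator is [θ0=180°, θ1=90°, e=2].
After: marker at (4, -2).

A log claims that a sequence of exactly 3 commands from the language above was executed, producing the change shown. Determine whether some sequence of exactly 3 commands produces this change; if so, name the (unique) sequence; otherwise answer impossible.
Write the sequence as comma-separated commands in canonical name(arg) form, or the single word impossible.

begin: [θ0=180°, θ1=90°, e=2]
[1] after rotate(0, -90): [θ0=90°, θ1=90°, e=2]
[2] after rotate(0, -90): [θ0=0°, θ1=90°, e=2]
[3] after rotate(0, -90): [θ0=270°, θ1=90°, e=2]
no rival 3-sequence matches.

rotate(0, -90), rotate(0, -90), rotate(0, -90)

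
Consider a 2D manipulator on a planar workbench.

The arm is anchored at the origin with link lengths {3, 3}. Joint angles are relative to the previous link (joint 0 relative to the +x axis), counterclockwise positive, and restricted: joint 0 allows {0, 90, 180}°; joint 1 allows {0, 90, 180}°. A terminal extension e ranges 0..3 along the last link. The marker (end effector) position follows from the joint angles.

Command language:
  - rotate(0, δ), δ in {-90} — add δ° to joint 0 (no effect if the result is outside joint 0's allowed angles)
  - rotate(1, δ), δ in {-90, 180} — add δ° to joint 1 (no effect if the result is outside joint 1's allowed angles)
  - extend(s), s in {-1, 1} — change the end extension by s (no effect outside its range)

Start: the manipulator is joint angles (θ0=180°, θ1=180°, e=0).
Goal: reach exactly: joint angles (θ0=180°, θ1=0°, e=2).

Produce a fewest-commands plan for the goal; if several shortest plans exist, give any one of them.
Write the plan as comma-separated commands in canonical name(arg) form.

initial: joint angles (θ0=180°, θ1=180°, e=0)
[1] after extend(1): joint angles (θ0=180°, θ1=180°, e=1)
[2] after extend(1): joint angles (θ0=180°, θ1=180°, e=2)
[3] after rotate(1, 180): joint angles (θ0=180°, θ1=0°, e=2)
minimal: 3 command(s), checked below 3.

extend(1), extend(1), rotate(1, 180)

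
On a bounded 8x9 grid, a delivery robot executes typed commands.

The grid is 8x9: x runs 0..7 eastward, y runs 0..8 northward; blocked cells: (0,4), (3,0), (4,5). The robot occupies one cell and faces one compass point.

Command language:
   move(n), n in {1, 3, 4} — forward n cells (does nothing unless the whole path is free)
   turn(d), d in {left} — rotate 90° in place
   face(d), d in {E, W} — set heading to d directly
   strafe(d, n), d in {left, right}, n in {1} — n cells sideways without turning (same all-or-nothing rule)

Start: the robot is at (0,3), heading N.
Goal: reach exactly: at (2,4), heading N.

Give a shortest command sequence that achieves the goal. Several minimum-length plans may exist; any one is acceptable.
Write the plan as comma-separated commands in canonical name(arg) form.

from: at (0,3), heading N
1. strafe(right, 1) → at (1,3), heading N
2. strafe(right, 1) → at (2,3), heading N
3. move(1) → at (2,4), heading N
shorter routes all fall short; 3 is best.

strafe(right, 1), strafe(right, 1), move(1)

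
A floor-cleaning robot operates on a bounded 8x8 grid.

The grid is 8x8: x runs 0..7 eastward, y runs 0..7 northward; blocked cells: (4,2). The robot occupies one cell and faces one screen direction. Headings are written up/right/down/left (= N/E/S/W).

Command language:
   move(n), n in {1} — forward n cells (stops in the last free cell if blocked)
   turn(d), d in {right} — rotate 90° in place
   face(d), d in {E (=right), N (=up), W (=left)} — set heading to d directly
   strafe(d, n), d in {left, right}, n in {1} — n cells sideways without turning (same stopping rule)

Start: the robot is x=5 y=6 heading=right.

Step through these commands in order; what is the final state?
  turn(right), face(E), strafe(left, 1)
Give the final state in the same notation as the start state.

x=5 y=7 heading=right

begin: x=5 y=6 heading=right
1. turn(right) → x=5 y=6 heading=down
2. face(E) → x=5 y=6 heading=right
3. strafe(left, 1) → x=5 y=7 heading=right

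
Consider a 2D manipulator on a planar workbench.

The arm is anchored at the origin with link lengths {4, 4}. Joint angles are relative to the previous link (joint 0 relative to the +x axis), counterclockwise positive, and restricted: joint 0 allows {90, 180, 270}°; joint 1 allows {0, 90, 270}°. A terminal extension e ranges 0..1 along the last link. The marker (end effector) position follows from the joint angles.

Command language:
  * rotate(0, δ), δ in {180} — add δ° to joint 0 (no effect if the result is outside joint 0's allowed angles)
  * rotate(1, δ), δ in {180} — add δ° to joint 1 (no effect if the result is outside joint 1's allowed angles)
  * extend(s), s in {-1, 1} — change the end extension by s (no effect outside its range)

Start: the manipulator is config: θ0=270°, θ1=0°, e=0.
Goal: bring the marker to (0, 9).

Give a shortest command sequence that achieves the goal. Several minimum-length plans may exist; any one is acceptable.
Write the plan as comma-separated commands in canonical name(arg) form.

t0: config: θ0=270°, θ1=0°, e=0
t=1 rotate(0, 180) ⇒ config: θ0=90°, θ1=0°, e=0
t=2 extend(1) ⇒ config: θ0=90°, θ1=0°, e=1
shorter routes all fall short; 2 is best.

rotate(0, 180), extend(1)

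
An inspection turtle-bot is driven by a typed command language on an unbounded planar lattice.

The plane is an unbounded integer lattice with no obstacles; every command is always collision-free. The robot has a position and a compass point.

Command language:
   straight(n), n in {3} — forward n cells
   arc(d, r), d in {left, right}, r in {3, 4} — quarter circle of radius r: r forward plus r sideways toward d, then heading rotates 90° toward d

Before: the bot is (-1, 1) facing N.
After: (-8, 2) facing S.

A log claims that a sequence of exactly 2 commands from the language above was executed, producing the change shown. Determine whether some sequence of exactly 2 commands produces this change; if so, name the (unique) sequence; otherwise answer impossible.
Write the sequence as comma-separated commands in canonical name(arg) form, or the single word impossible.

key: order matters: swapping arc(left, 4) and arc(left, 3) lands elsewhere
t0: (-1, 1) facing N
[1] after arc(left, 4): (-5, 5) facing W
[2] after arc(left, 3): (-8, 2) facing S
no other 2-command option fits: unique.

arc(left, 4), arc(left, 3)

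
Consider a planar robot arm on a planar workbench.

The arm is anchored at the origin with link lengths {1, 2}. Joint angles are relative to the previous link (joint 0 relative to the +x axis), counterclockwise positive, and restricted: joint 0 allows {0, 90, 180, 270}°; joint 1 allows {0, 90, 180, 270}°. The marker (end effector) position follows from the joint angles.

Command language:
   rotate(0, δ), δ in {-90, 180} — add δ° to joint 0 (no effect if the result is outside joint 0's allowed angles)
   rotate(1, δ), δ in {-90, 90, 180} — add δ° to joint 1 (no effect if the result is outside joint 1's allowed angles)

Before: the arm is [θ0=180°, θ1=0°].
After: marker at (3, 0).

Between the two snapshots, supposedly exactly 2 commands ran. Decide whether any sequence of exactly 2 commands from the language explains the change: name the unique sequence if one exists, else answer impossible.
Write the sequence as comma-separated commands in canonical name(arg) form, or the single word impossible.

initial: [θ0=180°, θ1=0°]
1. rotate(0, -90) → [θ0=90°, θ1=0°]
2. rotate(0, -90) → [θ0=0°, θ1=0°]
no rival 2-sequence matches.

rotate(0, -90), rotate(0, -90)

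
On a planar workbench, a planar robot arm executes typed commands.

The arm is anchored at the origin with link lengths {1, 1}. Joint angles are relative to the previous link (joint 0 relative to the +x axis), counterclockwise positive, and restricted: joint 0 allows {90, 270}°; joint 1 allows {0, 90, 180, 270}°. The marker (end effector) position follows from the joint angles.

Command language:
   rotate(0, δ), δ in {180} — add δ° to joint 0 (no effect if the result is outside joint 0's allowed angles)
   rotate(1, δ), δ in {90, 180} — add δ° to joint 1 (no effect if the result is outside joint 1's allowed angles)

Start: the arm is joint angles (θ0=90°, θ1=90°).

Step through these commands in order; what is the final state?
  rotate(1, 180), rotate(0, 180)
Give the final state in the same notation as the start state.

joint angles (θ0=270°, θ1=270°)

start: joint angles (θ0=90°, θ1=90°)
step 1 (rotate(1, 180)): joint angles (θ0=90°, θ1=270°)
step 2 (rotate(0, 180)): joint angles (θ0=270°, θ1=270°)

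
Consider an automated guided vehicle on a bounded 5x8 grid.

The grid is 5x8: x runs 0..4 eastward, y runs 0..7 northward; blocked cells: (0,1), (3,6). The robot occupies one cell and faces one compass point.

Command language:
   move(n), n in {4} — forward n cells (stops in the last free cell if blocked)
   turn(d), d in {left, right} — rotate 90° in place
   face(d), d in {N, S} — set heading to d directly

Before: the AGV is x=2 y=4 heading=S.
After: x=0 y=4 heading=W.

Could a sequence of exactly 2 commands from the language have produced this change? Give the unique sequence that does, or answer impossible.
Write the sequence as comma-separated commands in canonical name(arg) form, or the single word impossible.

turn(right), move(4)

key: move(4) runs into the grid edge before its full distance
from: x=2 y=4 heading=S
step 1 (turn(right)): x=2 y=4 heading=W
step 2 (move(4)): x=0 y=4 heading=W
no rival 2-sequence matches.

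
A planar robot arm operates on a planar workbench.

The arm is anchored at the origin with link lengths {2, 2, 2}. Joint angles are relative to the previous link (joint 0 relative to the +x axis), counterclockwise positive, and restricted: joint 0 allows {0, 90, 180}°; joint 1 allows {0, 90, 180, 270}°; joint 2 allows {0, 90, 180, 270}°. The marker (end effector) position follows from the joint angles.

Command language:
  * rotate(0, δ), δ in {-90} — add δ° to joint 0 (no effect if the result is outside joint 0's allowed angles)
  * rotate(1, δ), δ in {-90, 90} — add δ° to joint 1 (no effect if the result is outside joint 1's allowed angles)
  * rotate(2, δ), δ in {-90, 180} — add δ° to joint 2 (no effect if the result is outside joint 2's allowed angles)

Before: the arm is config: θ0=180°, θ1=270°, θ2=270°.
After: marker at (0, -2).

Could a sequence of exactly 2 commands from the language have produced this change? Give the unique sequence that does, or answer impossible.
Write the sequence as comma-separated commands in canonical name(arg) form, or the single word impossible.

t0: config: θ0=180°, θ1=270°, θ2=270°
1. rotate(0, -90) → config: θ0=90°, θ1=270°, θ2=270°
2. rotate(0, -90) → config: θ0=0°, θ1=270°, θ2=270°
no rival 2-sequence matches.

rotate(0, -90), rotate(0, -90)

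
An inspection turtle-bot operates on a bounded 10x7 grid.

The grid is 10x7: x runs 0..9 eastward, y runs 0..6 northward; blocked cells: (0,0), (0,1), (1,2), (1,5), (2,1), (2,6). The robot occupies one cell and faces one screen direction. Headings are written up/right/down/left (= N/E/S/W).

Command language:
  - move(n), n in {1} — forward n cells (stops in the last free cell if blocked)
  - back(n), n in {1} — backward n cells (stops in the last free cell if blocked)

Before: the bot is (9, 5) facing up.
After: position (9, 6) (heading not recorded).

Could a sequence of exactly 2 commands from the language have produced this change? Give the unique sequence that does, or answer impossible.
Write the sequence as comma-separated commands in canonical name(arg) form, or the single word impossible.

key: the second move(1) runs into the grid edge before its full distance
begin: (9, 5) facing up
[1] after move(1): (9, 6) facing up
[2] after move(1): (9, 6) facing up
no rival 2-sequence matches.

move(1), move(1)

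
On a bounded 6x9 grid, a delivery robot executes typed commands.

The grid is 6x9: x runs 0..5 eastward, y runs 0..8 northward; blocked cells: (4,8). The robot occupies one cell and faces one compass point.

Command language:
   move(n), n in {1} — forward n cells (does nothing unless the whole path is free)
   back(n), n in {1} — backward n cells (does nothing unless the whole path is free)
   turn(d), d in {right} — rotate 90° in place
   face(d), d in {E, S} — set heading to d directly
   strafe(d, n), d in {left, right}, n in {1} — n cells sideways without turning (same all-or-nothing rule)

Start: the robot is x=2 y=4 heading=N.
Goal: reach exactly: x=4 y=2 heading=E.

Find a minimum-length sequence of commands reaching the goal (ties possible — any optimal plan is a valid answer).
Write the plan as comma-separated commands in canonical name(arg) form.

back(1), back(1), turn(right), move(1), move(1)

start: x=2 y=4 heading=N
[1] after back(1): x=2 y=3 heading=N
[2] after back(1): x=2 y=2 heading=N
[3] after turn(right): x=2 y=2 heading=E
[4] after move(1): x=3 y=2 heading=E
[5] after move(1): x=4 y=2 heading=E
minimal: 5 command(s), checked below 5.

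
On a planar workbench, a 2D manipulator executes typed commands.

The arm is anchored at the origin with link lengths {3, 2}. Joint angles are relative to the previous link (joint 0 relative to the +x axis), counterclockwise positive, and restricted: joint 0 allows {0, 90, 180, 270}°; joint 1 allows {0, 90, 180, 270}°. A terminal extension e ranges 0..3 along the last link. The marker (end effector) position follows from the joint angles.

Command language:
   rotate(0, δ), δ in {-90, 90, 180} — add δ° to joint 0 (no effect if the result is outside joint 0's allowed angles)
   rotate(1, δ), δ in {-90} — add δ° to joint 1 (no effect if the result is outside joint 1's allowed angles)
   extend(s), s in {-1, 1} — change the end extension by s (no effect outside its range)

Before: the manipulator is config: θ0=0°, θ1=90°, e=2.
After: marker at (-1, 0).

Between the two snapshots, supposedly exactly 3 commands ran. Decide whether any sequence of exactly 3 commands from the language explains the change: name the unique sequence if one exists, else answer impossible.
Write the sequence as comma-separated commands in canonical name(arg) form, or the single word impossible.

begin: config: θ0=0°, θ1=90°, e=2
t=1 rotate(1, -90) ⇒ config: θ0=0°, θ1=0°, e=2
t=2 rotate(1, -90) ⇒ config: θ0=0°, θ1=270°, e=2
t=3 rotate(1, -90) ⇒ config: θ0=0°, θ1=180°, e=2
all 216 alternatives checked — unique.

rotate(1, -90), rotate(1, -90), rotate(1, -90)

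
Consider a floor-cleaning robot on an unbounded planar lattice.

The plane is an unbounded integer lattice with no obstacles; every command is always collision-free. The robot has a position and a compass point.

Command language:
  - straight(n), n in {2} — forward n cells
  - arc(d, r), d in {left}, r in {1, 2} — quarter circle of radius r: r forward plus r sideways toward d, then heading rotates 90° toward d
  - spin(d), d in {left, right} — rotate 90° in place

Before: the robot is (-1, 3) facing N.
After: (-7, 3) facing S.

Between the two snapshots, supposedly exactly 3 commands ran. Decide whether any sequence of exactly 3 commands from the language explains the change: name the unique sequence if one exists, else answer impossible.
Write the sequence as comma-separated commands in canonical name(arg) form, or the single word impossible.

arc(left, 2), straight(2), arc(left, 2)

key: cell and facing (now S) both changed — the 3 commands mix motion and turning
start: (-1, 3) facing N
step 1 (arc(left, 2)): (-3, 5) facing W
step 2 (straight(2)): (-5, 5) facing W
step 3 (arc(left, 2)): (-7, 3) facing S
uniquely the one of 125 3-step routes that fits.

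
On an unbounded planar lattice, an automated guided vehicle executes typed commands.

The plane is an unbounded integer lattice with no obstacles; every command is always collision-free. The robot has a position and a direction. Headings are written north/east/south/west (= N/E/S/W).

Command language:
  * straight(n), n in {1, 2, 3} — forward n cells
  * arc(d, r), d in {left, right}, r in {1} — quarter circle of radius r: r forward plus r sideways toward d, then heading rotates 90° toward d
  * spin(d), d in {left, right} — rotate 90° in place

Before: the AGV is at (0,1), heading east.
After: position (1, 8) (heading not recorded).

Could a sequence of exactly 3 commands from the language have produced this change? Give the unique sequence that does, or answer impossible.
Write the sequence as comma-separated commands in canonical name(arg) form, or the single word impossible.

key: order matters: swapping arc(left, 1) and straight(3) lands elsewhere
from: at (0,1), heading east
[1] after arc(left, 1): at (1,2), heading north
[2] after straight(3): at (1,5), heading north
[3] after straight(3): at (1,8), heading north
no rival 3-sequence matches.

arc(left, 1), straight(3), straight(3)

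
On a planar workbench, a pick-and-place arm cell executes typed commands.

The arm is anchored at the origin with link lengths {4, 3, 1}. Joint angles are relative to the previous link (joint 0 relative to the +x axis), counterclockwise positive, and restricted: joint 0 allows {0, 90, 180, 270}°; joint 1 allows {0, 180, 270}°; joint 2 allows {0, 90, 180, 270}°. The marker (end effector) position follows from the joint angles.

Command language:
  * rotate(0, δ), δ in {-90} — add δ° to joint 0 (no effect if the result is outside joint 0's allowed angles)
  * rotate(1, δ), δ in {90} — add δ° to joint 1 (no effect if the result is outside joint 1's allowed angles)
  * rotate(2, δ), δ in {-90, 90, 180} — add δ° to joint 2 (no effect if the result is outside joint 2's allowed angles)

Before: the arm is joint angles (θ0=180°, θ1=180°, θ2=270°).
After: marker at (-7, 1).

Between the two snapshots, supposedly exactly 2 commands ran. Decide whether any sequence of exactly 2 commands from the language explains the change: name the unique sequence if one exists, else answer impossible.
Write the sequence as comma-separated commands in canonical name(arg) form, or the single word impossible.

start: joint angles (θ0=180°, θ1=180°, θ2=270°)
1. rotate(1, 90) → joint angles (θ0=180°, θ1=270°, θ2=270°)
2. rotate(1, 90) → joint angles (θ0=180°, θ1=0°, θ2=270°)
no rival 2-sequence matches.

rotate(1, 90), rotate(1, 90)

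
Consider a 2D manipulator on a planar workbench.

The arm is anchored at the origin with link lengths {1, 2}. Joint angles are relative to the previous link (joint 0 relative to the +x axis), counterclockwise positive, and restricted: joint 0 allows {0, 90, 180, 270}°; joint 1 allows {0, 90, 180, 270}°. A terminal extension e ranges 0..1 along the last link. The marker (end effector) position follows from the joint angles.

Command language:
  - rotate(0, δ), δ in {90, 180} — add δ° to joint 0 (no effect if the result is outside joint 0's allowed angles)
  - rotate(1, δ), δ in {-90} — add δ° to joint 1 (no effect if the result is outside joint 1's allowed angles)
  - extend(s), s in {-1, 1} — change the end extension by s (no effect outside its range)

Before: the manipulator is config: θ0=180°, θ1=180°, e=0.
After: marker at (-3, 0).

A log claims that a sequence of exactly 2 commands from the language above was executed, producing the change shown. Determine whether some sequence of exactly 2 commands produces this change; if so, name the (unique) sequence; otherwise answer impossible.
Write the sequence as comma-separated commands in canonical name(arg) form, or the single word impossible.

t0: config: θ0=180°, θ1=180°, e=0
step 1 (rotate(1, -90)): config: θ0=180°, θ1=90°, e=0
step 2 (rotate(1, -90)): config: θ0=180°, θ1=0°, e=0
uniquely the one of 25 2-step routes that fits.

rotate(1, -90), rotate(1, -90)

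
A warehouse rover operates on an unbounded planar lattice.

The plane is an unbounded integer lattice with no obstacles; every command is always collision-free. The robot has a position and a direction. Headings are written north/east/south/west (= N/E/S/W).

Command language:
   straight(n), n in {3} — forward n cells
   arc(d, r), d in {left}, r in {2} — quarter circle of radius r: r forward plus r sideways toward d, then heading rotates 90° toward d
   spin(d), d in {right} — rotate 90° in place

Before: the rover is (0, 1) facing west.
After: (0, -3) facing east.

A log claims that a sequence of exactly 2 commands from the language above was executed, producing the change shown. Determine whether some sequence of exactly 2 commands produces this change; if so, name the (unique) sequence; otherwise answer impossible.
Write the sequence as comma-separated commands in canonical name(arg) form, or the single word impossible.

key: cell and facing (now E) both changed — the 2 commands mix motion and turning
from: (0, 1) facing west
1. arc(left, 2) → (-2, -1) facing south
2. arc(left, 2) → (0, -3) facing east
no rival 2-sequence matches.

arc(left, 2), arc(left, 2)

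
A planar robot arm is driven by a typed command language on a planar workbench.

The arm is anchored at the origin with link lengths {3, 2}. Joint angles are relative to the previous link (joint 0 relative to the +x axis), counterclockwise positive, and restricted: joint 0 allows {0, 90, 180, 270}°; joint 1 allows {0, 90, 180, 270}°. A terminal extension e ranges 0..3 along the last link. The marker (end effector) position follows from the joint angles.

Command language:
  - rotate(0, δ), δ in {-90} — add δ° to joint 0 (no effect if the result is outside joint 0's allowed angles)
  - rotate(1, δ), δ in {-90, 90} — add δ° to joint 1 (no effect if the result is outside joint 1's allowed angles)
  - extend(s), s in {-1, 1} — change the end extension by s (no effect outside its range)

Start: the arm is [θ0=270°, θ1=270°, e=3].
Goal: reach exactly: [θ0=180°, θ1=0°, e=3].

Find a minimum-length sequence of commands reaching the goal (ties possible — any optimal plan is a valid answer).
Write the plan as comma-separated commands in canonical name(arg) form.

rotate(0, -90), rotate(1, 90)

t0: [θ0=270°, θ1=270°, e=3]
step 1 (rotate(0, -90)): [θ0=180°, θ1=270°, e=3]
step 2 (rotate(1, 90)): [θ0=180°, θ1=0°, e=3]
no 1-step plan works, so 2 is optimal.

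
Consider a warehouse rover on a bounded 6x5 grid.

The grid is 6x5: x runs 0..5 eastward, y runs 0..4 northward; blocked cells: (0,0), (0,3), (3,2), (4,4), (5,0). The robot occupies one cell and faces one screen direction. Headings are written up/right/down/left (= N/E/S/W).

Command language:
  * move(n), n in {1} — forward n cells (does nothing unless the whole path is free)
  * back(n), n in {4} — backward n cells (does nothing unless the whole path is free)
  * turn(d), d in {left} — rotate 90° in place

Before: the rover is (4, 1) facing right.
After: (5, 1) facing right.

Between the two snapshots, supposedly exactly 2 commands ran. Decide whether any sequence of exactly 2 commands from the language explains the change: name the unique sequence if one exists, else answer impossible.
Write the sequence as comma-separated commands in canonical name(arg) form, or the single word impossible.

move(1), move(1)

key: heading stays E — no command in the sequence turns
initial: (4, 1) facing right
step 1 (move(1)): (5, 1) facing right
step 2 (move(1)): (5, 1) facing right
all 9 alternatives checked — unique.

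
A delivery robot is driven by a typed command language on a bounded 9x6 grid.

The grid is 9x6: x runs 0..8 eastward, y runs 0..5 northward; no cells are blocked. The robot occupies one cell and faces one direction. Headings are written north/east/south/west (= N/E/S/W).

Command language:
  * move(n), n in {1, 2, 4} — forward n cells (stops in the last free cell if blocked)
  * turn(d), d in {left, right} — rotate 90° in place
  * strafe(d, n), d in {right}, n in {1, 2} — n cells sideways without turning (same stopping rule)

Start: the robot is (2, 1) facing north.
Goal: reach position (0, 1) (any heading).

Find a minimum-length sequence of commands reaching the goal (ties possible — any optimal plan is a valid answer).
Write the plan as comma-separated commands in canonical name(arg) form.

turn(left), move(4)

start: (2, 1) facing north
t=1 turn(left) ⇒ (2, 1) facing west
t=2 move(4) ⇒ (0, 1) facing west
shorter routes all fall short; 2 is best.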